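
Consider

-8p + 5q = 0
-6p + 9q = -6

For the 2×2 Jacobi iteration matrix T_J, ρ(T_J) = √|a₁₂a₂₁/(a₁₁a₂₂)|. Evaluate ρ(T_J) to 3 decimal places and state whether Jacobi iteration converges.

0.645

a₁₂a₂₁/(a₁₁a₂₂) = (5)·(-6) / ((-8)·(9)) = 0.416667
ρ = √|0.416667| = √0.416667 = 0.645
ρ < 1, so Jacobi converges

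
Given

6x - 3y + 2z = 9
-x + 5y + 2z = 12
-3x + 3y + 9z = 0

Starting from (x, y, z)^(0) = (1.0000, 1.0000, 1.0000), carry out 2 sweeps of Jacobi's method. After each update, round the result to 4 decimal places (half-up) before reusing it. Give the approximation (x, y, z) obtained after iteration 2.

Iteration 1:
  x = (9 - (-3)·1.0000 - (2)·1.0000) / (6) = 1.6667
  y = (12 - (-1)·1.0000 - (2)·1.0000) / (5) = 2.2000
  z = (0 - (-3)·1.0000 - (3)·1.0000) / (9) = 0.0000
Iteration 2:
  x = (9 - (-3)·2.2000 - (2)·0.0000) / (6) = 2.6000
  y = (12 - (-1)·1.6667 - (2)·0.0000) / (5) = 2.7333
  z = (0 - (-3)·1.6667 - (3)·2.2000) / (9) = -0.1778

(2.6000, 2.7333, -0.1778)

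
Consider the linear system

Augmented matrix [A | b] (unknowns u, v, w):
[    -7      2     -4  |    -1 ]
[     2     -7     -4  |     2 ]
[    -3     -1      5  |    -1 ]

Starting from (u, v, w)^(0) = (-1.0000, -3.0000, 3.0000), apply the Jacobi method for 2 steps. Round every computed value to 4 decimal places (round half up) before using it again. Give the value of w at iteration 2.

-2.1143

Iteration 1:
  u = (-1 - (2)·-3.0000 - (-4)·3.0000) / (-7) = -2.4286
  v = (2 - (2)·-1.0000 - (-4)·3.0000) / (-7) = -2.2857
  w = (-1 - (-3)·-1.0000 - (-1)·-3.0000) / (5) = -1.4000
Iteration 2:
  u = (-1 - (2)·-2.2857 - (-4)·-1.4000) / (-7) = 0.2898
  v = (2 - (2)·-2.4286 - (-4)·-1.4000) / (-7) = -0.1796
  w = (-1 - (-3)·-2.4286 - (-1)·-2.2857) / (5) = -2.1143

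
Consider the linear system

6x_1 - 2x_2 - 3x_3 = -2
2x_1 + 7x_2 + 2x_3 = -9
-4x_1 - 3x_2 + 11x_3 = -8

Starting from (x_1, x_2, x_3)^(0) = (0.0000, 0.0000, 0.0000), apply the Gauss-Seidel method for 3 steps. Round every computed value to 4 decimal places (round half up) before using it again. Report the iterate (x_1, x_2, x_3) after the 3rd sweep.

(-1.2061, -0.5518, -1.3163)

Iteration 1:
  x_1 = (-2 - (-2)·0.0000 - (-3)·0.0000) / (6) = -0.3333
  x_2 = (-9 - (2)·-0.3333 - (2)·0.0000) / (7) = -1.1905
  x_3 = (-8 - (-4)·-0.3333 - (-3)·-1.1905) / (11) = -1.1732
Iteration 2:
  x_1 = (-2 - (-2)·-1.1905 - (-3)·-1.1732) / (6) = -1.3168
  x_2 = (-9 - (2)·-1.3168 - (2)·-1.1732) / (7) = -0.5743
  x_3 = (-8 - (-4)·-1.3168 - (-3)·-0.5743) / (11) = -1.3627
Iteration 3:
  x_1 = (-2 - (-2)·-0.5743 - (-3)·-1.3627) / (6) = -1.2061
  x_2 = (-9 - (2)·-1.2061 - (2)·-1.3627) / (7) = -0.5518
  x_3 = (-8 - (-4)·-1.2061 - (-3)·-0.5518) / (11) = -1.3163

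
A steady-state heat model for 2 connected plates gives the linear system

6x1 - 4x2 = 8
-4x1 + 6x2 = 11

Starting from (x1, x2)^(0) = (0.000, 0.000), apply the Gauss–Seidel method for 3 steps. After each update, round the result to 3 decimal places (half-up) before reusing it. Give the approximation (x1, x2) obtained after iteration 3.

Iteration 1:
  x1 = (8 - (-4)·0.000) / (6) = 1.333
  x2 = (11 - (-4)·1.333) / (6) = 2.722
Iteration 2:
  x1 = (8 - (-4)·2.722) / (6) = 3.148
  x2 = (11 - (-4)·3.148) / (6) = 3.932
Iteration 3:
  x1 = (8 - (-4)·3.932) / (6) = 3.955
  x2 = (11 - (-4)·3.955) / (6) = 4.470

(3.955, 4.470)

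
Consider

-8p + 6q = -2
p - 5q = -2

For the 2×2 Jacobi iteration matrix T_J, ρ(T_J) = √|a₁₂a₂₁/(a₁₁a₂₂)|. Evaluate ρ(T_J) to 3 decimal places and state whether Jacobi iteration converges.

0.387

a₁₂a₂₁/(a₁₁a₂₂) = (6)·(1) / ((-8)·(-5)) = 0.150000
ρ = √|0.150000| = √0.150000 = 0.387
ρ < 1, so Jacobi converges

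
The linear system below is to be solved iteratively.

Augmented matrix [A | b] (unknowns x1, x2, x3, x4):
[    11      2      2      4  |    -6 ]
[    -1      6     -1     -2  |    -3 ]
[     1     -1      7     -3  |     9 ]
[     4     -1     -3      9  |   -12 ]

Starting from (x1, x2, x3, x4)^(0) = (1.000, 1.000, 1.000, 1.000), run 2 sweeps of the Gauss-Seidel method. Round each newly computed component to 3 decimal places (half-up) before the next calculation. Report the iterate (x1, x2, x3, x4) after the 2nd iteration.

(-0.785, -0.376, 1.272, -0.602)

Iteration 1:
  x1 = (-6 - (2)·1.000 - (2)·1.000 - (4)·1.000) / (11) = -1.273
  x2 = (-3 - (-1)·-1.273 - (-1)·1.000 - (-2)·1.000) / (6) = -0.212
  x3 = (9 - (1)·-1.273 - (-1)·-0.212 - (-3)·1.000) / (7) = 1.866
  x4 = (-12 - (4)·-1.273 - (-1)·-0.212 - (-3)·1.866) / (9) = -0.169
Iteration 2:
  x1 = (-6 - (2)·-0.212 - (2)·1.866 - (4)·-0.169) / (11) = -0.785
  x2 = (-3 - (-1)·-0.785 - (-1)·1.866 - (-2)·-0.169) / (6) = -0.376
  x3 = (9 - (1)·-0.785 - (-1)·-0.376 - (-3)·-0.169) / (7) = 1.272
  x4 = (-12 - (4)·-0.785 - (-1)·-0.376 - (-3)·1.272) / (9) = -0.602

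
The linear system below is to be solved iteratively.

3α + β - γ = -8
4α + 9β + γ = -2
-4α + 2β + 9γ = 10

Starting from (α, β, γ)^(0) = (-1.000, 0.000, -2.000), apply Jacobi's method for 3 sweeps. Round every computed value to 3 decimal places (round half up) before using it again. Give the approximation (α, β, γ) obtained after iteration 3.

(-3.218, 0.982, -0.304)

Iteration 1:
  α = (-8 - (1)·0.000 - (-1)·-2.000) / (3) = -3.333
  β = (-2 - (4)·-1.000 - (1)·-2.000) / (9) = 0.444
  γ = (10 - (-4)·-1.000 - (2)·0.000) / (9) = 0.667
Iteration 2:
  α = (-8 - (1)·0.444 - (-1)·0.667) / (3) = -2.592
  β = (-2 - (4)·-3.333 - (1)·0.667) / (9) = 1.185
  γ = (10 - (-4)·-3.333 - (2)·0.444) / (9) = -0.469
Iteration 3:
  α = (-8 - (1)·1.185 - (-1)·-0.469) / (3) = -3.218
  β = (-2 - (4)·-2.592 - (1)·-0.469) / (9) = 0.982
  γ = (10 - (-4)·-2.592 - (2)·1.185) / (9) = -0.304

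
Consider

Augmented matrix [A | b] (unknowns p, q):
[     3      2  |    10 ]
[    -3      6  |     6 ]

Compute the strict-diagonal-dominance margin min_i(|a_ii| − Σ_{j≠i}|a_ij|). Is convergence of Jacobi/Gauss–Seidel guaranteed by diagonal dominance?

row 1: |3| − (2) = 1
row 2: |6| − (3) = 3
minimum over rows = 1 → strictly diagonally dominant (convergence guaranteed)

1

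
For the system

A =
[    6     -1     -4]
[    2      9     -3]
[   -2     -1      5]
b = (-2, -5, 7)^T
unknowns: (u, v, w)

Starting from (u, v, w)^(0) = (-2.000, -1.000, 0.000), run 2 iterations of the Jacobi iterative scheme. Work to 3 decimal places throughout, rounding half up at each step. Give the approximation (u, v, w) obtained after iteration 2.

(-0.085, -0.311, 1.178)

Iteration 1:
  u = (-2 - (-1)·-1.000 - (-4)·0.000) / (6) = -0.500
  v = (-5 - (2)·-2.000 - (-3)·0.000) / (9) = -0.111
  w = (7 - (-2)·-2.000 - (-1)·-1.000) / (5) = 0.400
Iteration 2:
  u = (-2 - (-1)·-0.111 - (-4)·0.400) / (6) = -0.085
  v = (-5 - (2)·-0.500 - (-3)·0.400) / (9) = -0.311
  w = (7 - (-2)·-0.500 - (-1)·-0.111) / (5) = 1.178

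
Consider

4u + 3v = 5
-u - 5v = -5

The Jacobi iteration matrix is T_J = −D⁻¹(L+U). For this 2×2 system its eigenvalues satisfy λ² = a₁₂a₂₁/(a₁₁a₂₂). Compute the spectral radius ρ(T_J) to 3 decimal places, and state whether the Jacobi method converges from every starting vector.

0.387

a₁₂a₂₁/(a₁₁a₂₂) = (3)·(-1) / ((4)·(-5)) = 0.150000
ρ = √|0.150000| = √0.150000 = 0.387
ρ < 1, so Jacobi converges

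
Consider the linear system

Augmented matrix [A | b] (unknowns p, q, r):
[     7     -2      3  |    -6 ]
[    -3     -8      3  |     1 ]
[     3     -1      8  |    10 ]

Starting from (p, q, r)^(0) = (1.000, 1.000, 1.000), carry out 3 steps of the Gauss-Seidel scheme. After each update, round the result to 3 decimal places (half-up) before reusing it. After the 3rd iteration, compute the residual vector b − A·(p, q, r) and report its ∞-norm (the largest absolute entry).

Iteration 1:
  p = (-6 - (-2)·1.000 - (3)·1.000) / (7) = -1.000
  q = (1 - (-3)·-1.000 - (3)·1.000) / (-8) = 0.625
  r = (10 - (3)·-1.000 - (-1)·0.625) / (8) = 1.703
Iteration 2:
  p = (-6 - (-2)·0.625 - (3)·1.703) / (7) = -1.408
  q = (1 - (-3)·-1.408 - (3)·1.703) / (-8) = 1.042
  r = (10 - (3)·-1.408 - (-1)·1.042) / (8) = 1.908
Iteration 3:
  p = (-6 - (-2)·1.042 - (3)·1.908) / (7) = -1.377
  q = (1 - (-3)·-1.377 - (3)·1.908) / (-8) = 1.107
  r = (10 - (3)·-1.377 - (-1)·1.107) / (8) = 1.905
Residual b − A·x = (0.138, 0.010, -0.002); ∞-norm = 0.138

0.138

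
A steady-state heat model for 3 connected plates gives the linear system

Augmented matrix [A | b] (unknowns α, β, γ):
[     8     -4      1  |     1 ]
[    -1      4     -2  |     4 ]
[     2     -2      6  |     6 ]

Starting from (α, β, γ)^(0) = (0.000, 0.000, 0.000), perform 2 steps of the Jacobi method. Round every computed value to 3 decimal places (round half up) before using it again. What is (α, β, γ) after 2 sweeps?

Iteration 1:
  α = (1 - (-4)·0.000 - (1)·0.000) / (8) = 0.125
  β = (4 - (-1)·0.000 - (-2)·0.000) / (4) = 1.000
  γ = (6 - (2)·0.000 - (-2)·0.000) / (6) = 1.000
Iteration 2:
  α = (1 - (-4)·1.000 - (1)·1.000) / (8) = 0.500
  β = (4 - (-1)·0.125 - (-2)·1.000) / (4) = 1.531
  γ = (6 - (2)·0.125 - (-2)·1.000) / (6) = 1.292

(0.500, 1.531, 1.292)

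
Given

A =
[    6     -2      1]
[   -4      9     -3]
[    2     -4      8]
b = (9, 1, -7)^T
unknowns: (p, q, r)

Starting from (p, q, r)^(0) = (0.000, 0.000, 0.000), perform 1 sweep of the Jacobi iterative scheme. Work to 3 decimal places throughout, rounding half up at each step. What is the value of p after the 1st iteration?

1.500

Iteration 1:
  p = (9 - (-2)·0.000 - (1)·0.000) / (6) = 1.500
  q = (1 - (-4)·0.000 - (-3)·0.000) / (9) = 0.111
  r = (-7 - (2)·0.000 - (-4)·0.000) / (8) = -0.875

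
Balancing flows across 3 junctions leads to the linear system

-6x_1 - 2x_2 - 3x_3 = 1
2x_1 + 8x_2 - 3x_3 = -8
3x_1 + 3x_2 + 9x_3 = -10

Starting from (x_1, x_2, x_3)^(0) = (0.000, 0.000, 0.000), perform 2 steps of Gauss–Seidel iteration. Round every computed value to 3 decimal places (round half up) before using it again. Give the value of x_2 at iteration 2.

-1.406

Iteration 1:
  x_1 = (1 - (-2)·0.000 - (-3)·0.000) / (-6) = -0.167
  x_2 = (-8 - (2)·-0.167 - (-3)·0.000) / (8) = -0.958
  x_3 = (-10 - (3)·-0.167 - (3)·-0.958) / (9) = -0.736
Iteration 2:
  x_1 = (1 - (-2)·-0.958 - (-3)·-0.736) / (-6) = 0.521
  x_2 = (-8 - (2)·0.521 - (-3)·-0.736) / (8) = -1.406
  x_3 = (-10 - (3)·0.521 - (3)·-1.406) / (9) = -0.816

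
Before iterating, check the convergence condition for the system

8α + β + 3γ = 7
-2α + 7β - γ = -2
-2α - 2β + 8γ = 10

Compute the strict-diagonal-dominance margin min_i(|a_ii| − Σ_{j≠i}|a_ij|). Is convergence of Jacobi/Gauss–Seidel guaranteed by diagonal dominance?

4

row 1: |8| − (1+3) = 4
row 2: |7| − (2+1) = 4
row 3: |8| − (2+2) = 4
minimum over rows = 4 → strictly diagonally dominant (convergence guaranteed)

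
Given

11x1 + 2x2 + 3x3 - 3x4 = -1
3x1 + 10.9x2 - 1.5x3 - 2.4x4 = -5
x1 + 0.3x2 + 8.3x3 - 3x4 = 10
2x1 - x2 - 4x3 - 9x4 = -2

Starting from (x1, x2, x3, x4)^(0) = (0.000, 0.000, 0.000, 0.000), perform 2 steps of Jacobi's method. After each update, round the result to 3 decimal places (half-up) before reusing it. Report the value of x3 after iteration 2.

1.313

Iteration 1:
  x1 = (-1 - (2)·0.000 - (3)·0.000 - (-3)·0.000) / (11) = -0.091
  x2 = (-5 - (3)·0.000 - (-1.5)·0.000 - (-2.4)·0.000) / (10.9) = -0.459
  x3 = (10 - (1)·0.000 - (0.3)·0.000 - (-3)·0.000) / (8.3) = 1.205
  x4 = (-2 - (2)·0.000 - (-1)·0.000 - (-4)·0.000) / (-9) = 0.222
Iteration 2:
  x1 = (-1 - (2)·-0.459 - (3)·1.205 - (-3)·0.222) / (11) = -0.276
  x2 = (-5 - (3)·-0.091 - (-1.5)·1.205 - (-2.4)·0.222) / (10.9) = -0.219
  x3 = (10 - (1)·-0.091 - (0.3)·-0.459 - (-3)·0.222) / (8.3) = 1.313
  x4 = (-2 - (2)·-0.091 - (-1)·-0.459 - (-4)·1.205) / (-9) = -0.283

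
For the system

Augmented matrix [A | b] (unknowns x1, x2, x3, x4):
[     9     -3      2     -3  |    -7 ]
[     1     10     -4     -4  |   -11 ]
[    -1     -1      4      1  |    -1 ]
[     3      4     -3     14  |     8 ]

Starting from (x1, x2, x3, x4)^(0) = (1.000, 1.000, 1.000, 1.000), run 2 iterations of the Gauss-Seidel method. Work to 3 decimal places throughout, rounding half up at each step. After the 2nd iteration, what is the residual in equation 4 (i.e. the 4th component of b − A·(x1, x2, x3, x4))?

0.005

Iteration 1:
  x1 = (-7 - (-3)·1.000 - (2)·1.000 - (-3)·1.000) / (9) = -0.333
  x2 = (-11 - (1)·-0.333 - (-4)·1.000 - (-4)·1.000) / (10) = -0.267
  x3 = (-1 - (-1)·-0.333 - (-1)·-0.267 - (1)·1.000) / (4) = -0.650
  x4 = (8 - (3)·-0.333 - (4)·-0.267 - (-3)·-0.650) / (14) = 0.580
Iteration 2:
  x1 = (-7 - (-3)·-0.267 - (2)·-0.650 - (-3)·0.580) / (9) = -0.529
  x2 = (-11 - (1)·-0.529 - (-4)·-0.650 - (-4)·0.580) / (10) = -1.075
  x3 = (-1 - (-1)·-0.529 - (-1)·-1.075 - (1)·0.580) / (4) = -0.796
  x4 = (8 - (3)·-0.529 - (4)·-1.075 - (-3)·-0.796) / (14) = 0.821
Residual b − A·x = (-1.409, 0.379, -0.241, 0.005)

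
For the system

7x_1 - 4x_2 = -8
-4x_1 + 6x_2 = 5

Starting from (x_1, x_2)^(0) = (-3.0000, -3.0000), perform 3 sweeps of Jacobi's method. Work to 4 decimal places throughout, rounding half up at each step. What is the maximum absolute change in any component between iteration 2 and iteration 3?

Iteration 1:
  x_1 = (-8 - (-4)·-3.0000) / (7) = -2.8571
  x_2 = (5 - (-4)·-3.0000) / (6) = -1.1667
Iteration 2:
  x_1 = (-8 - (-4)·-1.1667) / (7) = -1.8095
  x_2 = (5 - (-4)·-2.8571) / (6) = -1.0714
Iteration 3:
  x_1 = (-8 - (-4)·-1.0714) / (7) = -1.7551
  x_2 = (5 - (-4)·-1.8095) / (6) = -0.3730
Change: (0.0544, 0.6984) → max |·| = 0.6984

0.6984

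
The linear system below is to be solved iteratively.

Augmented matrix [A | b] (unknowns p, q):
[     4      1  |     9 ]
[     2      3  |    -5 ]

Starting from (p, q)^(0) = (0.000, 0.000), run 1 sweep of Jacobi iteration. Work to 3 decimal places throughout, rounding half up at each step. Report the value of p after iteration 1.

Iteration 1:
  p = (9 - (1)·0.000) / (4) = 2.250
  q = (-5 - (2)·0.000) / (3) = -1.667

2.250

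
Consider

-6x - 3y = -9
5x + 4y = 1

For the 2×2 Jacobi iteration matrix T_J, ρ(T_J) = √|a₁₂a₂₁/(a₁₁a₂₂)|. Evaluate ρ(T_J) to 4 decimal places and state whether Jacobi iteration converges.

0.7906

a₁₂a₂₁/(a₁₁a₂₂) = (-3)·(5) / ((-6)·(4)) = 0.625000
ρ = √|0.625000| = √0.625000 = 0.7906
ρ < 1, so Jacobi converges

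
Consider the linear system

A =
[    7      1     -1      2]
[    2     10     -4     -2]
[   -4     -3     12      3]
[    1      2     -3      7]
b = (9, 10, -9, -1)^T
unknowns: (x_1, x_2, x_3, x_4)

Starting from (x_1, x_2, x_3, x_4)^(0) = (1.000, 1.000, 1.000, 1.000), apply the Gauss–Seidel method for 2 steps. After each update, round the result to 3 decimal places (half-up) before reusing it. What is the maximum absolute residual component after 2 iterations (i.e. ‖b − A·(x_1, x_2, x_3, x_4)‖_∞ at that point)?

Iteration 1:
  x_1 = (9 - (1)·1.000 - (-1)·1.000 - (2)·1.000) / (7) = 1.000
  x_2 = (10 - (2)·1.000 - (-4)·1.000 - (-2)·1.000) / (10) = 1.400
  x_3 = (-9 - (-4)·1.000 - (-3)·1.400 - (3)·1.000) / (12) = -0.317
  x_4 = (-1 - (1)·1.000 - (2)·1.400 - (-3)·-0.317) / (7) = -0.822
Iteration 2:
  x_1 = (9 - (1)·1.400 - (-1)·-0.317 - (2)·-0.822) / (7) = 1.275
  x_2 = (10 - (2)·1.275 - (-4)·-0.317 - (-2)·-0.822) / (10) = 0.454
  x_3 = (-9 - (-4)·1.275 - (-3)·0.454 - (3)·-0.822) / (12) = -0.006
  x_4 = (-1 - (1)·1.275 - (2)·0.454 - (-3)·-0.006) / (7) = -0.457
Residual b − A·x = (0.529, 1.972, -1.095, -0.002); ∞-norm = 1.972

1.972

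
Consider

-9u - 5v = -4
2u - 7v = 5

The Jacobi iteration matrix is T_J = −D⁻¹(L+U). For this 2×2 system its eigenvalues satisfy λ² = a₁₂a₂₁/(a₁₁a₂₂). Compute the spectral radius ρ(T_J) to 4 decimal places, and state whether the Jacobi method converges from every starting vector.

0.3984

a₁₂a₂₁/(a₁₁a₂₂) = (-5)·(2) / ((-9)·(-7)) = -0.158730
ρ = √|-0.158730| = √0.158730 = 0.3984
ρ < 1, so Jacobi converges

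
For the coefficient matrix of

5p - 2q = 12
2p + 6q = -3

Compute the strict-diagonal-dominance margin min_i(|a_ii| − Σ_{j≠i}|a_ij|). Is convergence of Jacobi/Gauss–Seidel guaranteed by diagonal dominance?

3

row 1: |5| − (2) = 3
row 2: |6| − (2) = 4
minimum over rows = 3 → strictly diagonally dominant (convergence guaranteed)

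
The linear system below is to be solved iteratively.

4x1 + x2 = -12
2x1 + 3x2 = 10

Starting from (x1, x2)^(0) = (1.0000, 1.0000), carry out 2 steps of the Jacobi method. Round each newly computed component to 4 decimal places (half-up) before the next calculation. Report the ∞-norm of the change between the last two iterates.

2.8333

Iteration 1:
  x1 = (-12 - (1)·1.0000) / (4) = -3.2500
  x2 = (10 - (2)·1.0000) / (3) = 2.6667
Iteration 2:
  x1 = (-12 - (1)·2.6667) / (4) = -3.6667
  x2 = (10 - (2)·-3.2500) / (3) = 5.5000
Change: (-0.4167, 2.8333) → max |·| = 2.8333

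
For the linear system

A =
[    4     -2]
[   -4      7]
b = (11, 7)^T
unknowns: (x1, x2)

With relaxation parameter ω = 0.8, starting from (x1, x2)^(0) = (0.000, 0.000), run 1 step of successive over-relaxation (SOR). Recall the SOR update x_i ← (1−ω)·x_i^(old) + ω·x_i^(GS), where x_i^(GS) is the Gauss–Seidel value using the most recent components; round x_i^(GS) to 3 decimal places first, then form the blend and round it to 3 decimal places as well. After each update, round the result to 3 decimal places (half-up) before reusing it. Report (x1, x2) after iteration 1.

Iteration 1:
  x1: GS value = (11 - (-2)·0.000) / (4) = 2.750;  x1 ← (1−ω)·0.000 + ω·2.750 = 2.200
  x2: GS value = (7 - (-4)·2.200) / (7) = 2.257;  x2 ← (1−ω)·0.000 + ω·2.257 = 1.806

(2.200, 1.806)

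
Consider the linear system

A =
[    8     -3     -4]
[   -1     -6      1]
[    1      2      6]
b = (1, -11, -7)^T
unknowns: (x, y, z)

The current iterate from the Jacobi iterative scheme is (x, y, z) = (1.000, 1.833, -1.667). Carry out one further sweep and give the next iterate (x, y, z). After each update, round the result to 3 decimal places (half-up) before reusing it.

(-0.021, 1.389, -1.944)

One sweep:
  x = (1 - (-3)·1.833 - (-4)·-1.667) / (8) = -0.021
  y = (-11 - (-1)·1.000 - (1)·-1.667) / (-6) = 1.389
  z = (-7 - (1)·1.000 - (2)·1.833) / (6) = -1.944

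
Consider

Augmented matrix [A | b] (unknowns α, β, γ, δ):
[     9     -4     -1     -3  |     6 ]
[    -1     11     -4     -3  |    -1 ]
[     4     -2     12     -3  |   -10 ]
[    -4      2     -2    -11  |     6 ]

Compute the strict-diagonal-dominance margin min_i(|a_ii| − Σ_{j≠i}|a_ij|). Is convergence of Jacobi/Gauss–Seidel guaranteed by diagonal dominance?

1

row 1: |9| − (4+1+3) = 1
row 2: |11| − (1+4+3) = 3
row 3: |12| − (4+2+3) = 3
row 4: |-11| − (4+2+2) = 3
minimum over rows = 1 → strictly diagonally dominant (convergence guaranteed)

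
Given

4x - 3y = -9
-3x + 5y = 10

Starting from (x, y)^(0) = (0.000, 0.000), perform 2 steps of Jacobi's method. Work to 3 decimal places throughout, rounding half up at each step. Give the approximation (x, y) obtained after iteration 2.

(-0.750, 0.650)

Iteration 1:
  x = (-9 - (-3)·0.000) / (4) = -2.250
  y = (10 - (-3)·0.000) / (5) = 2.000
Iteration 2:
  x = (-9 - (-3)·2.000) / (4) = -0.750
  y = (10 - (-3)·-2.250) / (5) = 0.650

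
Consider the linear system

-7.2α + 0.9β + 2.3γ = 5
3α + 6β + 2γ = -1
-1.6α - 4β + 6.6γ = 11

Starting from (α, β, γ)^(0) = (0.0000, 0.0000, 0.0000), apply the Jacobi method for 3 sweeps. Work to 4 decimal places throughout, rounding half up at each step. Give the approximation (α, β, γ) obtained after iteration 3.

Iteration 1:
  α = (5 - (0.9)·0.0000 - (2.3)·0.0000) / (-7.2) = -0.6944
  β = (-1 - (3)·0.0000 - (2)·0.0000) / (6) = -0.1667
  γ = (11 - (-1.6)·0.0000 - (-4)·0.0000) / (6.6) = 1.6667
Iteration 2:
  α = (5 - (0.9)·-0.1667 - (2.3)·1.6667) / (-7.2) = -0.1829
  β = (-1 - (3)·-0.6944 - (2)·1.6667) / (6) = -0.3750
  γ = (11 - (-1.6)·-0.6944 - (-4)·-0.1667) / (6.6) = 1.3973
Iteration 3:
  α = (5 - (0.9)·-0.3750 - (2.3)·1.3973) / (-7.2) = -0.2950
  β = (-1 - (3)·-0.1829 - (2)·1.3973) / (6) = -0.5410
  γ = (11 - (-1.6)·-0.1829 - (-4)·-0.3750) / (6.6) = 1.3951

(-0.2950, -0.5410, 1.3951)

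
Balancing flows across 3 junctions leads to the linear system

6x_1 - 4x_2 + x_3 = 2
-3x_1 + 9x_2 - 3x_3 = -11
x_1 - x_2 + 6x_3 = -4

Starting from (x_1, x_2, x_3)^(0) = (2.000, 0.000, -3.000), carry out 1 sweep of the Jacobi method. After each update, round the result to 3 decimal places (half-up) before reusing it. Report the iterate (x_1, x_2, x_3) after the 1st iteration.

(0.833, -1.556, -1.000)

Iteration 1:
  x_1 = (2 - (-4)·0.000 - (1)·-3.000) / (6) = 0.833
  x_2 = (-11 - (-3)·2.000 - (-3)·-3.000) / (9) = -1.556
  x_3 = (-4 - (1)·2.000 - (-1)·0.000) / (6) = -1.000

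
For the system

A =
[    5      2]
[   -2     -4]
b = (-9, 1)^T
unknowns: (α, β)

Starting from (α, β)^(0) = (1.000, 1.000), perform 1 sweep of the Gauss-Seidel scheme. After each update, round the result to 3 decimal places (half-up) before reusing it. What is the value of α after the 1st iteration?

-2.200

Iteration 1:
  α = (-9 - (2)·1.000) / (5) = -2.200
  β = (1 - (-2)·-2.200) / (-4) = 0.850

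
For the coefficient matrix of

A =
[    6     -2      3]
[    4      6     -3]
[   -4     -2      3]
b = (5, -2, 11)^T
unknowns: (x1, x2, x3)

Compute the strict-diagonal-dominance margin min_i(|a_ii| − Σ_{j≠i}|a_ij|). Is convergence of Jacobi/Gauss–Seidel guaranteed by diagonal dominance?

-3

row 1: |6| − (2+3) = 1
row 2: |6| − (4+3) = -1
row 3: |3| − (4+2) = -3
minimum over rows = -3 → not strictly diagonally dominant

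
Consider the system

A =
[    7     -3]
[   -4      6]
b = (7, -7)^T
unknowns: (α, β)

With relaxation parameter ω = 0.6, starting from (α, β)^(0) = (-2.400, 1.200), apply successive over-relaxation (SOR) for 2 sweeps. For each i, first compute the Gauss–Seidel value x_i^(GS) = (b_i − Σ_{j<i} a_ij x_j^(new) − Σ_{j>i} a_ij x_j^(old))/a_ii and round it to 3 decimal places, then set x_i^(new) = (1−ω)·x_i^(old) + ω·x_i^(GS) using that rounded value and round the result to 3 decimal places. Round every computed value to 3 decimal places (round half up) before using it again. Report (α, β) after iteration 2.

Iteration 1:
  α: GS value = (7 - (-3)·1.200) / (7) = 1.514;  α ← (1−ω)·-2.400 + ω·1.514 = -0.052
  β: GS value = (-7 - (-4)·-0.052) / (6) = -1.201;  β ← (1−ω)·1.200 + ω·-1.201 = -0.241
Iteration 2:
  α: GS value = (7 - (-3)·-0.241) / (7) = 0.897;  α ← (1−ω)·-0.052 + ω·0.897 = 0.517
  β: GS value = (-7 - (-4)·0.517) / (6) = -0.822;  β ← (1−ω)·-0.241 + ω·-0.822 = -0.590

(0.517, -0.590)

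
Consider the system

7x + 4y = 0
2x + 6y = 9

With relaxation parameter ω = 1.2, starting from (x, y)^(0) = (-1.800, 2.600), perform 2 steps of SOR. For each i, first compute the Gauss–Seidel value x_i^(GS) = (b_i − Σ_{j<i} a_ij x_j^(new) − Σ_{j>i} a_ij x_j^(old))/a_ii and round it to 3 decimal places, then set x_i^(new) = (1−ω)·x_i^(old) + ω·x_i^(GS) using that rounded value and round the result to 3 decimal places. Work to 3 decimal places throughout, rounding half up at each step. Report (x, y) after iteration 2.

Iteration 1:
  x: GS value = (0 - (4)·2.600) / (7) = -1.486;  x ← (1−ω)·-1.800 + ω·-1.486 = -1.423
  y: GS value = (9 - (2)·-1.423) / (6) = 1.974;  y ← (1−ω)·2.600 + ω·1.974 = 1.849
Iteration 2:
  x: GS value = (0 - (4)·1.849) / (7) = -1.057;  x ← (1−ω)·-1.423 + ω·-1.057 = -0.984
  y: GS value = (9 - (2)·-0.984) / (6) = 1.828;  y ← (1−ω)·1.849 + ω·1.828 = 1.824

(-0.984, 1.824)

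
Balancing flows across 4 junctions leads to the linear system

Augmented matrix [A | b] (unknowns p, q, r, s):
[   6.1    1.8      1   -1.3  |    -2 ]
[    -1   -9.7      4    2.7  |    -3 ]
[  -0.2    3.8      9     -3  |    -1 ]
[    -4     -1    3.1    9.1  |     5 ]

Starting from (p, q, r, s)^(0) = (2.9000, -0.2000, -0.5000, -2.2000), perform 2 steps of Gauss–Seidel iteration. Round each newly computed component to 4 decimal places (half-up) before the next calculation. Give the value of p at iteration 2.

Iteration 1:
  p = (-2 - (1.8)·-0.2000 - (1)·-0.5000 - (-1.3)·-2.2000) / (6.1) = -0.6557
  q = (-3 - (-1)·-0.6557 - (4)·-0.5000 - (2.7)·-2.2000) / (-9.7) = -0.4417
  r = (-1 - (-0.2)·-0.6557 - (3.8)·-0.4417 - (-3)·-2.2000) / (9) = -0.6725
  s = (5 - (-4)·-0.6557 - (-1)·-0.4417 - (3.1)·-0.6725) / (9.1) = 0.4418
Iteration 2:
  p = (-2 - (1.8)·-0.4417 - (1)·-0.6725 - (-1.3)·0.4418) / (6.1) = 0.0069
  q = (-3 - (-1)·0.0069 - (4)·-0.6725 - (2.7)·0.4418) / (-9.7) = 0.1542
  r = (-1 - (-0.2)·0.0069 - (3.8)·0.1542 - (-3)·0.4418) / (9) = -0.0288
  s = (5 - (-4)·0.0069 - (-1)·0.1542 - (3.1)·-0.0288) / (9.1) = 0.5792

0.0069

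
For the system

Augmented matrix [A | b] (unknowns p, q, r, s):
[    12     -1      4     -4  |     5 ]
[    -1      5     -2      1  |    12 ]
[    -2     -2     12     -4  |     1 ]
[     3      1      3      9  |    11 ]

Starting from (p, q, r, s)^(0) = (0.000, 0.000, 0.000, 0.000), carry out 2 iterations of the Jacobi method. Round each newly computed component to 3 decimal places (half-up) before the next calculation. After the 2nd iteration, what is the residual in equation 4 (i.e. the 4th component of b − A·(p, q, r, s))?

Iteration 1:
  p = (5 - (-1)·0.000 - (4)·0.000 - (-4)·0.000) / (12) = 0.417
  q = (12 - (-1)·0.000 - (-2)·0.000 - (1)·0.000) / (5) = 2.400
  r = (1 - (-2)·0.000 - (-2)·0.000 - (-4)·0.000) / (12) = 0.083
  s = (11 - (3)·0.000 - (1)·0.000 - (3)·0.000) / (9) = 1.222
Iteration 2:
  p = (5 - (-1)·2.400 - (4)·0.083 - (-4)·1.222) / (12) = 0.996
  q = (12 - (-1)·0.417 - (-2)·0.083 - (1)·1.222) / (5) = 2.272
  r = (1 - (-2)·0.417 - (-2)·2.400 - (-4)·1.222) / (12) = 0.960
  s = (11 - (3)·0.417 - (1)·2.400 - (3)·0.083) / (9) = 0.789
Residual b − A·x = (-5.364, 2.767, -0.828, -4.241)

-4.241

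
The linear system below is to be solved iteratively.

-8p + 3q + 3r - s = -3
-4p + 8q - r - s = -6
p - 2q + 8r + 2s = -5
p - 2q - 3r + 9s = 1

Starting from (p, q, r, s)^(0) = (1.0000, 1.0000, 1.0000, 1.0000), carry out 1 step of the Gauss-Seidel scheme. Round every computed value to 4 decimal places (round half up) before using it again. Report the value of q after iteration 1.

Iteration 1:
  p = (-3 - (3)·1.0000 - (3)·1.0000 - (-1)·1.0000) / (-8) = 1.0000
  q = (-6 - (-4)·1.0000 - (-1)·1.0000 - (-1)·1.0000) / (8) = 0.0000
  r = (-5 - (1)·1.0000 - (-2)·0.0000 - (2)·1.0000) / (8) = -1.0000
  s = (1 - (1)·1.0000 - (-2)·0.0000 - (-3)·-1.0000) / (9) = -0.3333

0.0000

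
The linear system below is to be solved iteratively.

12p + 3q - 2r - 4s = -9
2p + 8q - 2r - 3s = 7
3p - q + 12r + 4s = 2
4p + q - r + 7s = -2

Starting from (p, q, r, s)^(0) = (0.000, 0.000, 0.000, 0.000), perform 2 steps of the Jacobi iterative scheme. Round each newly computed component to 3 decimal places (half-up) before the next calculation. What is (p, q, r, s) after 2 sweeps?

Iteration 1:
  p = (-9 - (3)·0.000 - (-2)·0.000 - (-4)·0.000) / (12) = -0.750
  q = (7 - (2)·0.000 - (-2)·0.000 - (-3)·0.000) / (8) = 0.875
  r = (2 - (3)·0.000 - (-1)·0.000 - (4)·0.000) / (12) = 0.167
  s = (-2 - (4)·0.000 - (1)·0.000 - (-1)·0.000) / (7) = -0.286
Iteration 2:
  p = (-9 - (3)·0.875 - (-2)·0.167 - (-4)·-0.286) / (12) = -1.036
  q = (7 - (2)·-0.750 - (-2)·0.167 - (-3)·-0.286) / (8) = 0.997
  r = (2 - (3)·-0.750 - (-1)·0.875 - (4)·-0.286) / (12) = 0.522
  s = (-2 - (4)·-0.750 - (1)·0.875 - (-1)·0.167) / (7) = 0.042

(-1.036, 0.997, 0.522, 0.042)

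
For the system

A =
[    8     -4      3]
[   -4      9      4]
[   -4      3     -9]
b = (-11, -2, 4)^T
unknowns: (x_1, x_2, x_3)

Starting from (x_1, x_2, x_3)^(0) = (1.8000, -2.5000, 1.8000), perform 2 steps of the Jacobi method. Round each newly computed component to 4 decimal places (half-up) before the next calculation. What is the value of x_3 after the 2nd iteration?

Iteration 1:
  x_1 = (-11 - (-4)·-2.5000 - (3)·1.8000) / (8) = -3.3000
  x_2 = (-2 - (-4)·1.8000 - (4)·1.8000) / (9) = -0.2222
  x_3 = (4 - (-4)·1.8000 - (3)·-2.5000) / (-9) = -2.0778
Iteration 2:
  x_1 = (-11 - (-4)·-0.2222 - (3)·-2.0778) / (8) = -0.7069
  x_2 = (-2 - (-4)·-3.3000 - (4)·-2.0778) / (9) = -0.7654
  x_3 = (4 - (-4)·-3.3000 - (3)·-0.2222) / (-9) = 0.9482

0.9482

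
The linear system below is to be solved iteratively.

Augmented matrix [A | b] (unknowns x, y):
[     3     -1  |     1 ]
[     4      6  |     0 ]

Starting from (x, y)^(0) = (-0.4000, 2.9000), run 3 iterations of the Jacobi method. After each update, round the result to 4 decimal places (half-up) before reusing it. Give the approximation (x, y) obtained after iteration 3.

Iteration 1:
  x = (1 - (-1)·2.9000) / (3) = 1.3000
  y = (0 - (4)·-0.4000) / (6) = 0.2667
Iteration 2:
  x = (1 - (-1)·0.2667) / (3) = 0.4222
  y = (0 - (4)·1.3000) / (6) = -0.8667
Iteration 3:
  x = (1 - (-1)·-0.8667) / (3) = 0.0444
  y = (0 - (4)·0.4222) / (6) = -0.2815

(0.0444, -0.2815)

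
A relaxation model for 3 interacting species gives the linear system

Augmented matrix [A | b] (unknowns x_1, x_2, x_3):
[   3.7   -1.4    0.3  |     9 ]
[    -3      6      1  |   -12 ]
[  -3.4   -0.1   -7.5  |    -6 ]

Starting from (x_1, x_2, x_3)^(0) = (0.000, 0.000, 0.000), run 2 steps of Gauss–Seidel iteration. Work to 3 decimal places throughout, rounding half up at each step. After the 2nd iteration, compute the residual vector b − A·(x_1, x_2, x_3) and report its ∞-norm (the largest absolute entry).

0.159

Iteration 1:
  x_1 = (9 - (-1.4)·0.000 - (0.3)·0.000) / (3.7) = 2.432
  x_2 = (-12 - (-3)·2.432 - (1)·0.000) / (6) = -0.784
  x_3 = (-6 - (-3.4)·2.432 - (-0.1)·-0.784) / (-7.5) = -0.292
Iteration 2:
  x_1 = (9 - (-1.4)·-0.784 - (0.3)·-0.292) / (3.7) = 2.159
  x_2 = (-12 - (-3)·2.159 - (1)·-0.292) / (6) = -0.872
  x_3 = (-6 - (-3.4)·2.159 - (-0.1)·-0.872) / (-7.5) = -0.167
Residual b − A·x = (-0.159, -0.124, 0.001); ∞-norm = 0.159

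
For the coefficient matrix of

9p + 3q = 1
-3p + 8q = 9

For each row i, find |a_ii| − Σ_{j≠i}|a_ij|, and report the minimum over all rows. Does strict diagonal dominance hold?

row 1: |9| − (3) = 6
row 2: |8| − (3) = 5
minimum over rows = 5 → strictly diagonally dominant (convergence guaranteed)

5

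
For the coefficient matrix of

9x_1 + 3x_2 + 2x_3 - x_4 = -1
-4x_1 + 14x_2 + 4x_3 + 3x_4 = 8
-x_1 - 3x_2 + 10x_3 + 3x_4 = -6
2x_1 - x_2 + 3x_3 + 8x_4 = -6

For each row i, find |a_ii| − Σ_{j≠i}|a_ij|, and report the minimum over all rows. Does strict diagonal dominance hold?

row 1: |9| − (3+2+1) = 3
row 2: |14| − (4+4+3) = 3
row 3: |10| − (1+3+3) = 3
row 4: |8| − (2+1+3) = 2
minimum over rows = 2 → strictly diagonally dominant (convergence guaranteed)

2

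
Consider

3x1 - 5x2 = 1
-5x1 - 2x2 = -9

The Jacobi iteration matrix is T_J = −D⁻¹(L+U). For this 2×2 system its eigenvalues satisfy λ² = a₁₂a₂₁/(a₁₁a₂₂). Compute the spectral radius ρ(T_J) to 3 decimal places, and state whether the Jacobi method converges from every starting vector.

a₁₂a₂₁/(a₁₁a₂₂) = (-5)·(-5) / ((3)·(-2)) = -4.166667
ρ = √|-4.166667| = √4.166667 = 2.041
ρ > 1, so Jacobi diverges

2.041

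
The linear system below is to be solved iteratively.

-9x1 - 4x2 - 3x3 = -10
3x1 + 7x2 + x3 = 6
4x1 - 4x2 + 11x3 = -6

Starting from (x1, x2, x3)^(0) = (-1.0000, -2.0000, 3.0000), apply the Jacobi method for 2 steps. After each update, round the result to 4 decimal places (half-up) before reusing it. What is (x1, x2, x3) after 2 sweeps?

(1.0332, 0.5584, -0.5974)

Iteration 1:
  x1 = (-10 - (-4)·-2.0000 - (-3)·3.0000) / (-9) = 1.0000
  x2 = (6 - (3)·-1.0000 - (1)·3.0000) / (7) = 0.8571
  x3 = (-6 - (4)·-1.0000 - (-4)·-2.0000) / (11) = -0.9091
Iteration 2:
  x1 = (-10 - (-4)·0.8571 - (-3)·-0.9091) / (-9) = 1.0332
  x2 = (6 - (3)·1.0000 - (1)·-0.9091) / (7) = 0.5584
  x3 = (-6 - (4)·1.0000 - (-4)·0.8571) / (11) = -0.5974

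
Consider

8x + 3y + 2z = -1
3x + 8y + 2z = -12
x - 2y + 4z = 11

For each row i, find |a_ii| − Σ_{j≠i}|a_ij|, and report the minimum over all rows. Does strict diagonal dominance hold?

row 1: |8| − (3+2) = 3
row 2: |8| − (3+2) = 3
row 3: |4| − (1+2) = 1
minimum over rows = 1 → strictly diagonally dominant (convergence guaranteed)

1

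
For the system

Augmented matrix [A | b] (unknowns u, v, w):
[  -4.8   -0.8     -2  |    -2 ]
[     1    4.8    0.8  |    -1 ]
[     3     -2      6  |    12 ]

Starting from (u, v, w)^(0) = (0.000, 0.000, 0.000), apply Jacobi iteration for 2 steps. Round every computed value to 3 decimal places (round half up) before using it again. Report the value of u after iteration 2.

-0.382

Iteration 1:
  u = (-2 - (-0.8)·0.000 - (-2)·0.000) / (-4.8) = 0.417
  v = (-1 - (1)·0.000 - (0.8)·0.000) / (4.8) = -0.208
  w = (12 - (3)·0.000 - (-2)·0.000) / (6) = 2.000
Iteration 2:
  u = (-2 - (-0.8)·-0.208 - (-2)·2.000) / (-4.8) = -0.382
  v = (-1 - (1)·0.417 - (0.8)·2.000) / (4.8) = -0.629
  w = (12 - (3)·0.417 - (-2)·-0.208) / (6) = 1.722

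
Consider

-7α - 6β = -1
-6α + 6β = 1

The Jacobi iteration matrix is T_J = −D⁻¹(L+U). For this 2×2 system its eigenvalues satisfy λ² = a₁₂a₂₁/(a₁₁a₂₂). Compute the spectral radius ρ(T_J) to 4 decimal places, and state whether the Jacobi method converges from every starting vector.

0.9258

a₁₂a₂₁/(a₁₁a₂₂) = (-6)·(-6) / ((-7)·(6)) = -0.857143
ρ = √|-0.857143| = √0.857143 = 0.9258
ρ < 1, so Jacobi converges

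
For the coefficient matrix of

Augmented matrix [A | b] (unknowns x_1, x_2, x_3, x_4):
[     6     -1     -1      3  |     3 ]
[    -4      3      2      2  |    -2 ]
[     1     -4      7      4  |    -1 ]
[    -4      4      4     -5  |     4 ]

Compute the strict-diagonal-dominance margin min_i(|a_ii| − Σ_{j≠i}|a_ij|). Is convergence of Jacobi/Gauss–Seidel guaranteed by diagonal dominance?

row 1: |6| − (1+1+3) = 1
row 2: |3| − (4+2+2) = -5
row 3: |7| − (1+4+4) = -2
row 4: |-5| − (4+4+4) = -7
minimum over rows = -7 → not strictly diagonally dominant

-7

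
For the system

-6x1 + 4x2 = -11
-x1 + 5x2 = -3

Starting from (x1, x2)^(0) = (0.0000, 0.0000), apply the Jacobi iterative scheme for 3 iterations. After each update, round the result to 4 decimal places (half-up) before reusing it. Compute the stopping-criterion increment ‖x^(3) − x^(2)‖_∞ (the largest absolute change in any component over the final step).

Iteration 1:
  x1 = (-11 - (4)·0.0000) / (-6) = 1.8333
  x2 = (-3 - (-1)·0.0000) / (5) = -0.6000
Iteration 2:
  x1 = (-11 - (4)·-0.6000) / (-6) = 1.4333
  x2 = (-3 - (-1)·1.8333) / (5) = -0.2333
Iteration 3:
  x1 = (-11 - (4)·-0.2333) / (-6) = 1.6778
  x2 = (-3 - (-1)·1.4333) / (5) = -0.3133
Change: (0.2445, -0.0800) → max |·| = 0.2445

0.2445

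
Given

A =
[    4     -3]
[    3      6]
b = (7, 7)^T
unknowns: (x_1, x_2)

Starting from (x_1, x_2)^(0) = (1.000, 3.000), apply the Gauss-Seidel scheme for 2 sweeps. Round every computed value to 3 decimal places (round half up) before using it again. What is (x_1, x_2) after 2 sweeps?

(1.125, 0.604)

Iteration 1:
  x_1 = (7 - (-3)·3.000) / (4) = 4.000
  x_2 = (7 - (3)·4.000) / (6) = -0.833
Iteration 2:
  x_1 = (7 - (-3)·-0.833) / (4) = 1.125
  x_2 = (7 - (3)·1.125) / (6) = 0.604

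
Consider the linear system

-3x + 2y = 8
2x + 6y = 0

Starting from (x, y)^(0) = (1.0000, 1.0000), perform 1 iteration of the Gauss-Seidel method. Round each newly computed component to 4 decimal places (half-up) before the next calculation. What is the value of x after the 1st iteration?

-2.0000

Iteration 1:
  x = (8 - (2)·1.0000) / (-3) = -2.0000
  y = (0 - (2)·-2.0000) / (6) = 0.6667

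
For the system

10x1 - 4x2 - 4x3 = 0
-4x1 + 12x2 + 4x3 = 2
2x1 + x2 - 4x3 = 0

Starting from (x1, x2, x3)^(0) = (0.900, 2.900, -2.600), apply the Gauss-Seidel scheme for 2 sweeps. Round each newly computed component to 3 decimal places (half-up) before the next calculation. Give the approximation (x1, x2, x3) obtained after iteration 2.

Iteration 1:
  x1 = (0 - (-4)·2.900 - (-4)·-2.600) / (10) = 0.120
  x2 = (2 - (-4)·0.120 - (4)·-2.600) / (12) = 1.073
  x3 = (0 - (2)·0.120 - (1)·1.073) / (-4) = 0.328
Iteration 2:
  x1 = (0 - (-4)·1.073 - (-4)·0.328) / (10) = 0.560
  x2 = (2 - (-4)·0.560 - (4)·0.328) / (12) = 0.244
  x3 = (0 - (2)·0.560 - (1)·0.244) / (-4) = 0.341

(0.560, 0.244, 0.341)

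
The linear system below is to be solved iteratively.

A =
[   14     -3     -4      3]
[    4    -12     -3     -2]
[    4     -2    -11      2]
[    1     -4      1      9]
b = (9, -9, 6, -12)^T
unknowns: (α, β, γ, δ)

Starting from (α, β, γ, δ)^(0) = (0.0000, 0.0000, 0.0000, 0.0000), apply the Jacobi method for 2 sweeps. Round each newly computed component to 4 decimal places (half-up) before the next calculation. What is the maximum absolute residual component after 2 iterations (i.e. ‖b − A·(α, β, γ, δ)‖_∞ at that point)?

Iteration 1:
  α = (9 - (-3)·0.0000 - (-4)·0.0000 - (3)·0.0000) / (14) = 0.6429
  β = (-9 - (4)·0.0000 - (-3)·0.0000 - (-2)·0.0000) / (-12) = 0.7500
  γ = (6 - (4)·0.0000 - (-2)·0.0000 - (2)·0.0000) / (-11) = -0.5455
  δ = (-12 - (1)·0.0000 - (-4)·0.0000 - (1)·0.0000) / (9) = -1.3333
Iteration 2:
  α = (9 - (-3)·0.7500 - (-4)·-0.5455 - (3)·-1.3333) / (14) = 0.9334
  β = (-9 - (4)·0.6429 - (-3)·-0.5455 - (-2)·-1.3333) / (-12) = 1.3229
  γ = (6 - (4)·0.6429 - (-2)·0.7500 - (2)·-1.3333) / (-11) = -0.6905
  δ = (-12 - (1)·0.6429 - (-4)·0.7500 - (1)·-0.5455) / (9) = -1.0108
Residual b − A·x = (0.1715, -0.9519, -0.6617, 2.1459); ∞-norm = 2.1459

2.1459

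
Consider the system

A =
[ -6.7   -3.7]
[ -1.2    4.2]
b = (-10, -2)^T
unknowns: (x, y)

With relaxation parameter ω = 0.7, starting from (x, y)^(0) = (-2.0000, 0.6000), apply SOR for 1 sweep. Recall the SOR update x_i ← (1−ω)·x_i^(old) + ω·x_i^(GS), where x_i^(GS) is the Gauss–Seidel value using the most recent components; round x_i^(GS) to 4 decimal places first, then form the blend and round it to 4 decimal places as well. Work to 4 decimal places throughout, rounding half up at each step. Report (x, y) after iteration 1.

(0.2128, -0.1108)

Iteration 1:
  x: GS value = (-10 - (-3.7)·0.6000) / (-6.7) = 1.1612;  x ← (1−ω)·-2.0000 + ω·1.1612 = 0.2128
  y: GS value = (-2 - (-1.2)·0.2128) / (4.2) = -0.4154;  y ← (1−ω)·0.6000 + ω·-0.4154 = -0.1108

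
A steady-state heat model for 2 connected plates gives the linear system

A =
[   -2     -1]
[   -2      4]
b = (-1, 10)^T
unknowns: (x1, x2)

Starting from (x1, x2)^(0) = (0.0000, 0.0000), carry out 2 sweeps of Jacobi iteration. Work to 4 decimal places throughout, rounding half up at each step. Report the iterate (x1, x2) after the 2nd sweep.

Iteration 1:
  x1 = (-1 - (-1)·0.0000) / (-2) = 0.5000
  x2 = (10 - (-2)·0.0000) / (4) = 2.5000
Iteration 2:
  x1 = (-1 - (-1)·2.5000) / (-2) = -0.7500
  x2 = (10 - (-2)·0.5000) / (4) = 2.7500

(-0.7500, 2.7500)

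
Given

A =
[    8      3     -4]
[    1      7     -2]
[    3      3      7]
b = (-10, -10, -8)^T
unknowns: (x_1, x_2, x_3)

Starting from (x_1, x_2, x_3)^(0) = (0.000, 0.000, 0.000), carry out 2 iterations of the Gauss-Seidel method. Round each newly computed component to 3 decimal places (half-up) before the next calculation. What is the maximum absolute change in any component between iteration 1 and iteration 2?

0.433

Iteration 1:
  x_1 = (-10 - (3)·0.000 - (-4)·0.000) / (8) = -1.250
  x_2 = (-10 - (1)·-1.250 - (-2)·0.000) / (7) = -1.250
  x_3 = (-8 - (3)·-1.250 - (3)·-1.250) / (7) = -0.071
Iteration 2:
  x_1 = (-10 - (3)·-1.250 - (-4)·-0.071) / (8) = -0.817
  x_2 = (-10 - (1)·-0.817 - (-2)·-0.071) / (7) = -1.332
  x_3 = (-8 - (3)·-0.817 - (3)·-1.332) / (7) = -0.222
Change: (0.433, -0.082, -0.151) → max |·| = 0.433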